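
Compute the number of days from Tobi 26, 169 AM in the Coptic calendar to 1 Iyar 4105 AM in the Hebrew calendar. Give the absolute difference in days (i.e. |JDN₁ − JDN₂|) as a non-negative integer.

39358

First date → JDN 1886537; second date → JDN 1847179.
The interval is |1886537 − 1847179| = 39358 days.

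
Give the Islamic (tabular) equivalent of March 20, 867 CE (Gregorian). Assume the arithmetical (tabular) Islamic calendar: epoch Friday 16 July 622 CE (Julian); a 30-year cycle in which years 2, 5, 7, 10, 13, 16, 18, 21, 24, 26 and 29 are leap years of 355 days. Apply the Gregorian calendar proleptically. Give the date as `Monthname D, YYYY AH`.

Julian Day Number of the source date = 2037804.
Converting JDN 2037804 to the tabular Islamic calendar gives 6 Rabi' al-Awwal 253 AH.

Rabi' al-Awwal 6, 253 AH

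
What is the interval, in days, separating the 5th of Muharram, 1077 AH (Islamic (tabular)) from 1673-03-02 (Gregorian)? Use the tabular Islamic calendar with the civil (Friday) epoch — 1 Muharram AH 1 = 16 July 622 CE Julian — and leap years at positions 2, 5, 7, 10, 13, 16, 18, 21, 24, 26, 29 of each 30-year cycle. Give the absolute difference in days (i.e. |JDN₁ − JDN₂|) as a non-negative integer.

2429

JDN of the first date = 2329743.
JDN of the second date = 2332172.
|2332172 − 2329743| = 2429.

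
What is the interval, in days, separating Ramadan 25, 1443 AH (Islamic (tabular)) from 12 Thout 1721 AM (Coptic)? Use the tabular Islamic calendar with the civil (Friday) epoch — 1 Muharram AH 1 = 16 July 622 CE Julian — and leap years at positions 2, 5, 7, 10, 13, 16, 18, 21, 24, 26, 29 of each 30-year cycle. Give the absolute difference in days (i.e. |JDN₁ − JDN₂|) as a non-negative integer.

JDN of the first date = 2459697.
JDN of the second date = 2453271.
|2453271 − 2459697| = 6426.

6426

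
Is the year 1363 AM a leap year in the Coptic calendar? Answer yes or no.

yes

1363 mod 4 = 3; in the Coptic calendar a year is leap when year mod 4 = 3, so it is a leap year.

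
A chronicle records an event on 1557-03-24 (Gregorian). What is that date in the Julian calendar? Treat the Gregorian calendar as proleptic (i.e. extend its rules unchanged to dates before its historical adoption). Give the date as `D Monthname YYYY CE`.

The Julian–Gregorian offset here is 10 days (Julian trailing).
24 March 1557 Gregorian − 10 days → 14 March 1557 Julian.

14 March 1557 CE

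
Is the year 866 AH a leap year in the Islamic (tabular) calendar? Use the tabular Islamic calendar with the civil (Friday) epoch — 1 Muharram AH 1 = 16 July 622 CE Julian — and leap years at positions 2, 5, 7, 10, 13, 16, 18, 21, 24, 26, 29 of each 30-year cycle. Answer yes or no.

Year 866 AH is year 26 of its 30-year cycle; leap positions are 2, 5, 7, 10, 13, 16, 18, 21, 24, 26, 29, so it is a leap year (355 days).

yes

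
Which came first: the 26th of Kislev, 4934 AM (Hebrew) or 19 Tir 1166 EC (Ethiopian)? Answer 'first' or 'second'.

first

The two dates have Julian Day Numbers 2149833 and 2149875 respectively.
Since 2149833 < 2149875, the first date comes first.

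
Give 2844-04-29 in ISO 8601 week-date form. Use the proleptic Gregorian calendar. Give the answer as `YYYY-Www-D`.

2844-W17-5

The weekday is Friday (ISO weekday 5).
That Friday belongs to ISO week 17 of ISO year 2844.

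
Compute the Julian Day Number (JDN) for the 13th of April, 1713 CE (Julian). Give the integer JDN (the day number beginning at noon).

Equivalently 24 April 1713 (Gregorian).
JDN 2299161 is 15 October 1582 CE (Gregorian); the target day is +47673 days from there, so JDN = 2346834.

2346834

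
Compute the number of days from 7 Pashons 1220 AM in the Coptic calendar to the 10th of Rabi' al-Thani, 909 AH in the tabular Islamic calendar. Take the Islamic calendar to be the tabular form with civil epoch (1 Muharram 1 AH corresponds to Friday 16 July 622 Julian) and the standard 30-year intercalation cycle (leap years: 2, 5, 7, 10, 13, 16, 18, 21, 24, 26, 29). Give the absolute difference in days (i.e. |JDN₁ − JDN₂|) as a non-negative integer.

213

First date → JDN 2270516; second date → JDN 2270303.
The interval is |2270516 − 2270303| = 213 days.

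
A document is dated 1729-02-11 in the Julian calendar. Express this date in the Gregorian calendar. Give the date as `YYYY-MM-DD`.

For dates in this range the Gregorian date is 11 days ahead of the Julian.
11 February 1729 Julian + 11 days → 22 February 1729 Gregorian.

1729-02-22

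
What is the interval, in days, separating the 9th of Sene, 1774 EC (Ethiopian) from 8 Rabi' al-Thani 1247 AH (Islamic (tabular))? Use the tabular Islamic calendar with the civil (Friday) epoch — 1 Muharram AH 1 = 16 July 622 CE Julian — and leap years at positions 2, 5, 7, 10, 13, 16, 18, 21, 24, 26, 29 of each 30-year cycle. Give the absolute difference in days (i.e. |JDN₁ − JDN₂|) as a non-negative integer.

17990

First date → JDN 2372087; second date → JDN 2390077.
The interval is |2372087 − 2390077| = 17990 days.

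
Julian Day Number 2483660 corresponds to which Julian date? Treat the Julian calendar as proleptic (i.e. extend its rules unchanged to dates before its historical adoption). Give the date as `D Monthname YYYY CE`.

JDN 2483660 is 5 December 2087 in the Gregorian calendar.
In the Julian calendar that day is 22 November 2087 CE.

22 November 2087 CE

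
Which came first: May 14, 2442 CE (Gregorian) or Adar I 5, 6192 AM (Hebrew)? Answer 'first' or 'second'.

First date → JDN 2613116; second date → JDN 2609368.
JDN 2609368 < JDN 2613116, so the second date is earlier.

second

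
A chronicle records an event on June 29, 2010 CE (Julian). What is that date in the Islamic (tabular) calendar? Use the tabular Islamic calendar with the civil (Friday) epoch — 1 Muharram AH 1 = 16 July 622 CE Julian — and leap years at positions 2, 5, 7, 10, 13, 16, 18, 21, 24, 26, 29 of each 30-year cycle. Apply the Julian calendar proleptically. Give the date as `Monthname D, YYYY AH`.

Rajab 30, 1431 AH

Both dates share Julian Day Number 2455390; in the tabular Islamic calendar that is 30 Rajab 1431 AH.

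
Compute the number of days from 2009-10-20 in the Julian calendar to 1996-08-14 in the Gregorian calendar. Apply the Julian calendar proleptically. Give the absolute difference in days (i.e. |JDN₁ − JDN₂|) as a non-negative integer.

JDN of the first date = 2455138.
JDN of the second date = 2450310.
|2450310 − 2455138| = 4828.

4828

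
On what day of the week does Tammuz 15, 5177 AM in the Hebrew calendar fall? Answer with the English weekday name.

Tuesday

Equivalently 8 July 1417 Gregorian, JDN 2238797.
2238797 ≡ 1 (mod 7); counting from Monday = 0 gives Tuesday.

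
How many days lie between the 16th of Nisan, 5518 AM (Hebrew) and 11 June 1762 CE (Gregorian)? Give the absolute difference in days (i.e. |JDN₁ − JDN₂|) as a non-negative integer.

1509

JDN of the first date = 2363270.
JDN of the second date = 2364779.
|2364779 − 2363270| = 1509.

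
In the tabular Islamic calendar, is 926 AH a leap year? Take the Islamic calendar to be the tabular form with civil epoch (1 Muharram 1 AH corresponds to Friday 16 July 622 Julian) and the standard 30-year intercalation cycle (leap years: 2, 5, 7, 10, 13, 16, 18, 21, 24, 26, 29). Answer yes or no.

Year 926 AH is year 26 of its 30-year cycle; leap positions are 2, 5, 7, 10, 13, 16, 18, 21, 24, 26, 29, so it is a leap year (355 days).

yes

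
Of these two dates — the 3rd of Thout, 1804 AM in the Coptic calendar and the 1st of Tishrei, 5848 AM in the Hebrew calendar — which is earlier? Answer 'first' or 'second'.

The two dates have Julian Day Numbers 2483578 and 2483591 respectively.
Since 2483578 < 2483591, the first date comes first.

first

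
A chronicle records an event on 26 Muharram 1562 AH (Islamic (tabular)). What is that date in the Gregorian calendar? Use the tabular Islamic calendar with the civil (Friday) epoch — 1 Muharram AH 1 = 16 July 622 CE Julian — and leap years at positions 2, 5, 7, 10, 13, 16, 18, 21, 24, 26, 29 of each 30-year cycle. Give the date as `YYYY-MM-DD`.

Julian Day Number of the source date = 2501631.
Converting JDN 2501631 to the Gregorian calendar gives 17 February 2137 CE.

2137-02-17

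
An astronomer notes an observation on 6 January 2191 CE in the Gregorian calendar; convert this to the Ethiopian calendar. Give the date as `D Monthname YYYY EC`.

27 Tahsas 2183 EC

Both dates share Julian Day Number 2521312; in the Ethiopian calendar that is 27 Tahsas 2183 EC.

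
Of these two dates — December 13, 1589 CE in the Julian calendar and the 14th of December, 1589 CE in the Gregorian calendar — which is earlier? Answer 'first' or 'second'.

First date → JDN 2301787; second date → JDN 2301778.
JDN 2301778 < JDN 2301787, so the second date is earlier.

second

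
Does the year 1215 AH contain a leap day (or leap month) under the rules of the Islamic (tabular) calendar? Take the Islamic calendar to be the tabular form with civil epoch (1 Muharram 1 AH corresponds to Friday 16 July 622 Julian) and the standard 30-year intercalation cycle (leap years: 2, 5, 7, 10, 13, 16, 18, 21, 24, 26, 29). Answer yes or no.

no

Year 1215 AH is year 15 of its 30-year cycle; leap positions are 2, 5, 7, 10, 13, 16, 18, 21, 24, 26, 29, so it is a common year (354 days).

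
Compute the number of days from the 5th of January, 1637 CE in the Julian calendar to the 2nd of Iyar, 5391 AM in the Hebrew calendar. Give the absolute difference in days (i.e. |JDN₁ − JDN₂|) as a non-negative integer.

2083

First date → JDN 2318977; second date → JDN 2316894.
The interval is |2318977 − 2316894| = 2083 days.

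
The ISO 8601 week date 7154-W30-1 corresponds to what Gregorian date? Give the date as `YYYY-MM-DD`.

7154-07-26

ISO week 1 of 7154 is the week containing the first Thursday of 7154.
Week 30, day 1 (Monday) lands on 7154-07-26.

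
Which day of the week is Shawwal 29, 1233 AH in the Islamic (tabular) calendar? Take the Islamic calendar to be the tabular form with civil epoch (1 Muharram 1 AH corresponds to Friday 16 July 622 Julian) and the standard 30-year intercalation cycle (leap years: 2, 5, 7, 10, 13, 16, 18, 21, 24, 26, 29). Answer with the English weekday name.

Tuesday

Equivalently 1 September 1818 Gregorian, JDN 2385314.
JDN 2385314 mod 7 = 1, and JDN 0 was a Monday, so this is a Tuesday.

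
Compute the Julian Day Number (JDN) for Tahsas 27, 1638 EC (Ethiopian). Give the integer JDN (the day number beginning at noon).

2322251

Equivalently 2 January 1646 (Gregorian).
JDN 2451545 is 1 January 2000 CE (Gregorian); the target day is −129294 days from there, so JDN = 2322251.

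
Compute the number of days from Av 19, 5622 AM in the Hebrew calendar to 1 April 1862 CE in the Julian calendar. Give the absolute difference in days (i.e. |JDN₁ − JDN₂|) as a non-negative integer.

124

JDN of the first date = 2401368.
JDN of the second date = 2401244.
|2401244 − 2401368| = 124.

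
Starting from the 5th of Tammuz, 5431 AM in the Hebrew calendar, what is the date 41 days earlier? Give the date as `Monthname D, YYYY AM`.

Iyar 23, 5431 AM

The starting date is JDN 2331544; 2331544 − 41 = 2331503.
JDN 2331503 corresponds to Iyar 23, 5431 AM.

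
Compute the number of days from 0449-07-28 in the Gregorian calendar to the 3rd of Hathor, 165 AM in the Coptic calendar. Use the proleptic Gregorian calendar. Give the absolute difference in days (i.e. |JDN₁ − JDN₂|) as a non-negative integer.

First date → JDN 1885263; second date → JDN 1884993.
The interval is |1885263 − 1884993| = 270 days.

270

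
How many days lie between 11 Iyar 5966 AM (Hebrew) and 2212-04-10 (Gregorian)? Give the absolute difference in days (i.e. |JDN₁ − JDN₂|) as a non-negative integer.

2152

JDN of the first date = 2526924.
JDN of the second date = 2529076.
|2529076 − 2526924| = 2152.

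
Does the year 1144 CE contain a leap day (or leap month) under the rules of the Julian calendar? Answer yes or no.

yes

1144 mod 4 = 0, so it is a leap year in the Julian calendar.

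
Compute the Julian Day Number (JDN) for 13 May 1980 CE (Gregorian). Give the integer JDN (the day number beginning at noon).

JDN 2299161 is 15 October 1582 CE (Gregorian); the target day is +145212 days from there, so JDN = 2444373.

2444373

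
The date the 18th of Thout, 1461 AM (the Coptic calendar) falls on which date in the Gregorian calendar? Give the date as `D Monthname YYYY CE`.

Julian Day Number of the source date = 2358312.
Converting JDN 2358312 to the Gregorian calendar gives 26 September 1744 CE.

26 September 1744 CE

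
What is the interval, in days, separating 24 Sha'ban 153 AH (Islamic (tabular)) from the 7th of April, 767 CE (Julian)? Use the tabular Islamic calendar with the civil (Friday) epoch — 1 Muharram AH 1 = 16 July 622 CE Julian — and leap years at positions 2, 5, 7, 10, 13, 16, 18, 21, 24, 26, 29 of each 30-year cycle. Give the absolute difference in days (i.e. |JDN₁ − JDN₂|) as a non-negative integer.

1233

JDN of the first date = 2002534.
JDN of the second date = 2001301.
|2001301 − 2002534| = 1233.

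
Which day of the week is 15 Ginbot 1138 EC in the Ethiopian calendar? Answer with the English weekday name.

Friday

Equivalently 17 May 1146 Gregorian, JDN 2139764.
JDN 2139764 mod 7 = 4, and JDN 0 was a Monday, so this is a Friday.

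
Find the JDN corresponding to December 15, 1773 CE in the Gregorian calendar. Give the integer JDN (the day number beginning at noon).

2368984

JDN 2400001 is 17 November 1858 CE (Gregorian), MJD 0; the target day is −31017 days from there, so JDN = 2368984.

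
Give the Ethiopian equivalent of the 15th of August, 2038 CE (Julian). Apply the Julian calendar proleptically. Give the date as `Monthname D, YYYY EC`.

Julian Day Number of the source date = 2465664.
Converting JDN 2465664 to the Ethiopian calendar gives 22 Nehase 2030 EC.

Nehase 22, 2030 EC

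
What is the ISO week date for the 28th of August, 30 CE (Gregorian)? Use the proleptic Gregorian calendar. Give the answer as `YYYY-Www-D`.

The weekday is Wednesday (ISO weekday 3).
That Wednesday belongs to ISO week 35 of ISO year 30.

0030-W35-3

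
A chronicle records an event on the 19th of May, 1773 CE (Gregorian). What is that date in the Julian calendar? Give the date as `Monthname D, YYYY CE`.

May 8, 1773 CE

At this point the Julian calendar is 11 days behind the Gregorian.
19 May 1773 Gregorian − 11 days → 8 May 1773 Julian.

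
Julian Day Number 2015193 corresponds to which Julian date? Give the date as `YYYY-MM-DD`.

0805-04-19

JDN 2015193 is 23 April 805 in the proleptic Gregorian calendar.
In the Julian calendar that day is 0805-04-19.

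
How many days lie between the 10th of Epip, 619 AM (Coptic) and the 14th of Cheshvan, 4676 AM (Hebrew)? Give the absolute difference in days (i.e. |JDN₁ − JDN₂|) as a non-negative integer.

4496

First date → JDN 2051063; second date → JDN 2055559.
The interval is |2051063 − 2055559| = 4496 days.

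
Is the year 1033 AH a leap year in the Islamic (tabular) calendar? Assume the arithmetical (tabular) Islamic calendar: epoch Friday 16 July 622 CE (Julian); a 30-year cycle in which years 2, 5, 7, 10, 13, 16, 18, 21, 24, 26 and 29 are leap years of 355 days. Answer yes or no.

Year 1033 AH is year 13 of its 30-year cycle; leap positions are 2, 5, 7, 10, 13, 16, 18, 21, 24, 26, 29, so it is a leap year (355 days).

yes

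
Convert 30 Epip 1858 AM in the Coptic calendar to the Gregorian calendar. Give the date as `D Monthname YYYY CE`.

Julian Day Number of the source date = 2503628.
Converting JDN 2503628 to the Gregorian calendar gives 7 August 2142 CE.

7 August 2142 CE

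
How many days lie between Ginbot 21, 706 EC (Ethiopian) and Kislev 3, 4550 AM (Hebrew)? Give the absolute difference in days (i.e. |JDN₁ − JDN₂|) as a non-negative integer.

First date → JDN 1981982; second date → JDN 2009569.
The interval is |1981982 − 2009569| = 27587 days.

27587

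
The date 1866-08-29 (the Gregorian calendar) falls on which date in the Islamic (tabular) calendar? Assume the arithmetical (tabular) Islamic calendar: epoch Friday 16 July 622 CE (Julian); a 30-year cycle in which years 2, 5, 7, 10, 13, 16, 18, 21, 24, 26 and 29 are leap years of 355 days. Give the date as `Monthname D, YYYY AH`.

Rabi' al-Thani 17, 1283 AH

Julian Day Number of the source date = 2402843.
Converting JDN 2402843 to the tabular Islamic calendar gives 17 Rabi' al-Thani 1283 AH.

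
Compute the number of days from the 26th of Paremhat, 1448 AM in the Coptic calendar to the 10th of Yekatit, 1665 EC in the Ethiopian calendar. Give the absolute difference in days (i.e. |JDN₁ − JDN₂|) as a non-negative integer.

21596

First date → JDN 2353752; second date → JDN 2332156.
The interval is |2353752 − 2332156| = 21596 days.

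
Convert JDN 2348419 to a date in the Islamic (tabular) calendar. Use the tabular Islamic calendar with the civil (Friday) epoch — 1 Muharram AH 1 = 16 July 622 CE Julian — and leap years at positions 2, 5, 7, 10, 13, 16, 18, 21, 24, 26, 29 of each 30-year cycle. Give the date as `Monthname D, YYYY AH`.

JDN 2348419 is 26 August 1717 in the Gregorian calendar.
In the tabular Islamic calendar that day is Ramadan 18, 1129 AH.

Ramadan 18, 1129 AH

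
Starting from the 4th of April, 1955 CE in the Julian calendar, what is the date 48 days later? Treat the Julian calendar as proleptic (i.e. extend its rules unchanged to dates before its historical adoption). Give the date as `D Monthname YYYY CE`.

22 May 1955 CE

Counting 48 days forward from JDN 2435215 reaches JDN 2435263, which is 22 May 1955 CE.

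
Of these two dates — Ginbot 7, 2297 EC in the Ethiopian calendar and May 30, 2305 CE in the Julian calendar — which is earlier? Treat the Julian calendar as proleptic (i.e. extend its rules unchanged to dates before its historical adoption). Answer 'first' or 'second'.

first

The two dates have Julian Day Numbers 2563081 and 2563109 respectively.
Since 2563081 < 2563109, the first date comes first.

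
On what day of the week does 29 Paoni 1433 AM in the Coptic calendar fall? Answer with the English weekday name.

Equivalently 4 July 1717 Gregorian, JDN 2348366.
2348366 ≡ 6 (mod 7); counting from Monday = 0 gives Sunday.

Sunday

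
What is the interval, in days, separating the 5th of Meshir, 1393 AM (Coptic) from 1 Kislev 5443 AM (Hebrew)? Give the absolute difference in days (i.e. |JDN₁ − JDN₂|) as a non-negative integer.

JDN of the first date = 2333612.
JDN of the second date = 2335733.
|2335733 − 2333612| = 2121.

2121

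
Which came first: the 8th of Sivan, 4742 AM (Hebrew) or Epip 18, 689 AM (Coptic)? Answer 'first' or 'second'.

second

Converting both to JDN: 2079886 vs 2076639; the smaller is the second.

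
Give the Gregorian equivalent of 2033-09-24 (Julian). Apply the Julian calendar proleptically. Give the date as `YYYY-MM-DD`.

2033-10-07

At this point the Julian calendar is 13 days behind the Gregorian.
24 September 2033 Julian + 13 days → 7 October 2033 Gregorian.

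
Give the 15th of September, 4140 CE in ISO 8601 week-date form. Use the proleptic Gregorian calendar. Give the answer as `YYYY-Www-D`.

4140-W37-4

The weekday is Thursday (ISO weekday 4).
That Thursday belongs to ISO week 37 of ISO year 4140.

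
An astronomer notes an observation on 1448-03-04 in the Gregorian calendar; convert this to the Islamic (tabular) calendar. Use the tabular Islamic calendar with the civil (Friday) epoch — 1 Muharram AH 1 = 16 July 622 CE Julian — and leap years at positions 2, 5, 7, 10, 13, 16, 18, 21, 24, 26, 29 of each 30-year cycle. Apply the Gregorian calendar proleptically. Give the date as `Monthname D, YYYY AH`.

Both dates share Julian Day Number 2249994; in the tabular Islamic calendar that is 18 Dhu al-Hijjah 851 AH.

Dhu al-Hijjah 18, 851 AH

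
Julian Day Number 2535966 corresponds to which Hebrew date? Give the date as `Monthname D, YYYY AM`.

Adar I 16, 5991 AM

The Gregorian equivalent of JDN 2535966 is 20 February 2231.
In the Hebrew calendar that day is Adar I 16, 5991 AM.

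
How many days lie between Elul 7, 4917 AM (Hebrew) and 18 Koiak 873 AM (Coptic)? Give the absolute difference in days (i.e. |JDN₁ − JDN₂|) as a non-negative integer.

244

First date → JDN 2143879; second date → JDN 2143635.
The interval is |2143879 − 2143635| = 244 days.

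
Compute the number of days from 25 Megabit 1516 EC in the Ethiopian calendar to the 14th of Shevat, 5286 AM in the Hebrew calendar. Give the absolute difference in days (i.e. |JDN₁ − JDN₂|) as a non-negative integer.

First date → JDN 2277779; second date → JDN 2278457.
The interval is |2277779 − 2278457| = 678 days.

678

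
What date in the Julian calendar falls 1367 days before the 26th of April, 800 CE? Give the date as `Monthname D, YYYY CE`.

July 29, 796 CE

JDN of the 26th of April, 800 CE = 2013374.
2013374 − 1367 = 2012007.
JDN 2012007 in the Julian calendar is July 29, 796 CE.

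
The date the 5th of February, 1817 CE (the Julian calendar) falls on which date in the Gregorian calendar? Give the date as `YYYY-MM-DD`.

1817-02-17

For dates in this range the Gregorian date is 12 days ahead of the Julian.
5 February 1817 Julian + 12 days → 17 February 1817 Gregorian.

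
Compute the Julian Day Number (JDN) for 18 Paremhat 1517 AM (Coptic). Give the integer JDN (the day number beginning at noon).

In the Gregorian calendar the same day is 26 March 1801.
JDN 2400001 is 17 November 1858 CE (Gregorian), MJD 0; the target day is −21055 days from there, so JDN = 2378946.

2378946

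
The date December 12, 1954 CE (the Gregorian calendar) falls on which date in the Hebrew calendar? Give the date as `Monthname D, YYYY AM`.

Kislev 17, 5715 AM

Julian Day Number of the source date = 2435089.
Converting JDN 2435089 to the Hebrew calendar gives 17 Kislev 5715 AM.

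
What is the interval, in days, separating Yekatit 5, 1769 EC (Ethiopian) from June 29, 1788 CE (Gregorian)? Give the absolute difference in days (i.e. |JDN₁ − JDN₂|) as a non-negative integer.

4157

JDN of the first date = 2370137.
JDN of the second date = 2374294.
|2374294 − 2370137| = 4157.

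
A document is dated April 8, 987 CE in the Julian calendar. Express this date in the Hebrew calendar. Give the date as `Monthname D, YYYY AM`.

Iyar 7, 4747 AM

Julian Day Number of the source date = 2081657.
Converting JDN 2081657 to the Hebrew calendar gives 7 Iyar 4747 AM.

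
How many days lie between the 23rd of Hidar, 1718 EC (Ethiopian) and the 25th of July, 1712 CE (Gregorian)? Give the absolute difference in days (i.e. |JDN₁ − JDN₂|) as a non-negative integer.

4876

JDN of the first date = 2351437.
JDN of the second date = 2346561.
|2346561 − 2351437| = 4876.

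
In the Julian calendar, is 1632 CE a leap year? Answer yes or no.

yes

1632 mod 4 = 0, so it is a leap year in the Julian calendar.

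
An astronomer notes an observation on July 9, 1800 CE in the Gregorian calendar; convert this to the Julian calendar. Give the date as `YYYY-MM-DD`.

The Julian–Gregorian offset here is 12 days (Julian trailing).
9 July 1800 Gregorian − 12 days → 27 June 1800 Julian.

1800-06-27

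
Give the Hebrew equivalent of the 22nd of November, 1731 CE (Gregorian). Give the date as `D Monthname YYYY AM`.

Both dates share Julian Day Number 2353620; in the Hebrew calendar that is 23 Cheshvan 5492 AM.

23 Cheshvan 5492 AM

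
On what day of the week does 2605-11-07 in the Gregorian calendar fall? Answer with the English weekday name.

JDN 2672827 mod 7 = 3, and JDN 0 was a Monday, so this is a Thursday.

Thursday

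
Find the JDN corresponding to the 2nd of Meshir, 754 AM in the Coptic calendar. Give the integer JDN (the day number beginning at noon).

2100214

In the proleptic Gregorian calendar the same day is 2 February 1038.
JDN 2299161 is 15 October 1582 CE (Gregorian); the target day is −198947 days from there, so JDN = 2100214.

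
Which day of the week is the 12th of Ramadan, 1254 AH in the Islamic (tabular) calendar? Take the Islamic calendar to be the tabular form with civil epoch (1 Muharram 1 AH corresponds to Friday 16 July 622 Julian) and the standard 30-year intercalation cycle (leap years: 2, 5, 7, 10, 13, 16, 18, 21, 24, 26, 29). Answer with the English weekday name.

Thursday

Equivalently 29 November 1838 Gregorian, JDN 2392708.
2392708 ≡ 3 (mod 7); counting from Monday = 0 gives Thursday.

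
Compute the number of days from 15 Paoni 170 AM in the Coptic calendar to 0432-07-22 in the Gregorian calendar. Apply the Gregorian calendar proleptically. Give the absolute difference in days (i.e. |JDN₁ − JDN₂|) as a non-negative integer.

First date → JDN 1887041; second date → JDN 1879048.
The interval is |1887041 − 1879048| = 7993 days.

7993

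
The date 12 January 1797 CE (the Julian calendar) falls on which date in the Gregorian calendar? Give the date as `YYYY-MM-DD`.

The Julian–Gregorian offset here is 11 days (Julian trailing).
12 January 1797 Julian + 11 days → 23 January 1797 Gregorian.

1797-01-23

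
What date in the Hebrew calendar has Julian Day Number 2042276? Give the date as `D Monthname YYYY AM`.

19 Sivan 4639 AM

The proleptic Gregorian equivalent of JDN 2042276 is 17 June 879.
In the Hebrew calendar that day is 19 Sivan 4639 AM.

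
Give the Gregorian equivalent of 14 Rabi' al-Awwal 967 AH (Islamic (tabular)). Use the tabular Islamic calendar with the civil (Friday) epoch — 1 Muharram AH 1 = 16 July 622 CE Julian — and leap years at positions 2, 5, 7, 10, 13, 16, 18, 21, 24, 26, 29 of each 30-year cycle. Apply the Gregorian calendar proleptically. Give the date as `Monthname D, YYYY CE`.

Both dates share Julian Day Number 2290830; in the Gregorian calendar that is 24 December 1559 CE.

December 24, 1559 CE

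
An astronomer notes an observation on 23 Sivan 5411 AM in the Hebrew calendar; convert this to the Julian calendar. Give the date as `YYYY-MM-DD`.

1651-06-02

Both dates share Julian Day Number 2324238; in the Julian calendar that is 2 June 1651 CE.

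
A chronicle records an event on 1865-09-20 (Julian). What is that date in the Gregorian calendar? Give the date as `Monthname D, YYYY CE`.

The Julian–Gregorian offset here is 12 days (Julian trailing).
20 September 1865 Julian + 12 days → 2 October 1865 Gregorian.

October 2, 1865 CE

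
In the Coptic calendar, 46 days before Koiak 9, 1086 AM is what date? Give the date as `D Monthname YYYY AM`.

23 Paopi 1086 AM

The starting date is JDN 2221424; 2221424 − 46 = 2221378.
JDN 2221378 corresponds to 23 Paopi 1086 AM.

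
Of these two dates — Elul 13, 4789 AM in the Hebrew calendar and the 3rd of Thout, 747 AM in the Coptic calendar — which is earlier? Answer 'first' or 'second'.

first

The two dates have Julian Day Numbers 2097137 and 2097508 respectively.
Since 2097137 < 2097508, the first date comes first.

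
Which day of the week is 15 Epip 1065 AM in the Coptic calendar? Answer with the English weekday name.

This is JDN 2213970 (17 July 1349 Gregorian).
JDN 2213970 mod 7 = 3, and JDN 0 was a Monday, so this is a Thursday.

Thursday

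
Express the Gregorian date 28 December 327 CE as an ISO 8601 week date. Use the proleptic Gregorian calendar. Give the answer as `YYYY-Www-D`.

The weekday is Wednesday (ISO weekday 3).
That Wednesday belongs to ISO week 52 of ISO year 327.

0327-W52-3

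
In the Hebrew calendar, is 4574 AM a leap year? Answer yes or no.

Hebrew year 4574 is year 14 of its 19-year Metonic cycle; leap years are at positions 3, 6, 8, 11, 14, 17, 19, so it is a leap year (13 months).

yes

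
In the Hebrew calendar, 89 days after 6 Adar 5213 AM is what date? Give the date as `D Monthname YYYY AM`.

7 Sivan 5213 AM

The starting date is JDN 2251812; 2251812 + 89 = 2251901.
JDN 2251901 corresponds to 7 Sivan 5213 AM.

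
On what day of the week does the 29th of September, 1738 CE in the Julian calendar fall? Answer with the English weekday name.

This is JDN 2356134 (10 October 1738 Gregorian).
2356134 ≡ 4 (mod 7); counting from Monday = 0 gives Friday.

Friday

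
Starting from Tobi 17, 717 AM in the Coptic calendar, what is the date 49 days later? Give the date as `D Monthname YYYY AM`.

6 Paremhat 717 AM

JDN of Tobi 17, 717 AM = 2086685.
2086685 + 49 = 2086734.
JDN 2086734 in the Coptic calendar is 6 Paremhat 717 AM.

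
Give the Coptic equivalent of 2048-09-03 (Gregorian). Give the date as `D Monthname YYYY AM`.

28 Mesori 1764 AM

Both dates share Julian Day Number 2469323; in the Coptic calendar that is 28 Mesori 1764 AM.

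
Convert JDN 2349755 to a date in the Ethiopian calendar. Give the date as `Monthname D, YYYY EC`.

Miyazya 17, 1713 EC

JDN 2349755 is 23 April 1721 in the Gregorian calendar.
In the Ethiopian calendar that day is Miyazya 17, 1713 EC.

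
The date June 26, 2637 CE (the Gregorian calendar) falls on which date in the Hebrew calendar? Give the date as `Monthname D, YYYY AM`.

Both dates share Julian Day Number 2684381; in the Hebrew calendar that is 11 Tammuz 6397 AM.

Tammuz 11, 6397 AM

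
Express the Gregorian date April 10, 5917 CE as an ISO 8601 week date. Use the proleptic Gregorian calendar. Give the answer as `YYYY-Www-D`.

The weekday is Tuesday (ISO weekday 2).
That Tuesday belongs to ISO week 15 of ISO year 5917.

5917-W15-2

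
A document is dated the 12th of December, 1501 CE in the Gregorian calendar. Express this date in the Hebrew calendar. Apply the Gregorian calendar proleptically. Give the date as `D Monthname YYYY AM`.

Julian Day Number of the source date = 2269634.
Converting JDN 2269634 to the Hebrew calendar gives 21 Kislev 5262 AM.

21 Kislev 5262 AM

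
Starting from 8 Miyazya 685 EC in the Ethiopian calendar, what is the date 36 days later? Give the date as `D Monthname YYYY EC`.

14 Ginbot 685 EC

The starting date is JDN 1974269; 1974269 + 36 = 1974305.
JDN 1974305 corresponds to 14 Ginbot 685 EC.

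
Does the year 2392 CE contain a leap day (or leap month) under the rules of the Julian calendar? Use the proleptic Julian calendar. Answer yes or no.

2392 mod 4 = 0, so it is a leap year in the Julian calendar.

yes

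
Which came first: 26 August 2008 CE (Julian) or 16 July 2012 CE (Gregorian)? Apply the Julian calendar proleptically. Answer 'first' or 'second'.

first

Converting both to JDN: 2454718 vs 2456125; the smaller is the first.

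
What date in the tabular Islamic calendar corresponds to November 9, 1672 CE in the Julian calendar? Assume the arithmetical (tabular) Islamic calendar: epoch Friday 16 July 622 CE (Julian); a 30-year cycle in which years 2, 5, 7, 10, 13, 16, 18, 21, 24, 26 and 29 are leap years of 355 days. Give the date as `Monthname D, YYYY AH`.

Rajab 28, 1083 AH

Julian Day Number of the source date = 2332069.
Converting JDN 2332069 to the tabular Islamic calendar gives 28 Rajab 1083 AH.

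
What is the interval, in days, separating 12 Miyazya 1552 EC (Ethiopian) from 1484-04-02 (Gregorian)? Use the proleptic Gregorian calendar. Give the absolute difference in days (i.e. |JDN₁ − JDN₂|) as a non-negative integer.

First date → JDN 2290945; second date → JDN 2263172.
The interval is |2290945 − 2263172| = 27773 days.

27773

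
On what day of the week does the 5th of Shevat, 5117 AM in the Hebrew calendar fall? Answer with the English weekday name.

In the proleptic Gregorian calendar this is 5 January 1357 (JDN 2216699).
Since JDN mod 7 = 2 (0 = Monday), the day is Wednesday.

Wednesday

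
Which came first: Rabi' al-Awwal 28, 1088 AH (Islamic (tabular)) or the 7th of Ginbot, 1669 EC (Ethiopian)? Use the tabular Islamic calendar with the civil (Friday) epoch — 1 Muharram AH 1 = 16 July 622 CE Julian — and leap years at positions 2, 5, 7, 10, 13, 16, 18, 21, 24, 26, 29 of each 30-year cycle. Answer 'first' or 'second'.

Converting both to JDN: 2333723 vs 2333704; the smaller is the second.

second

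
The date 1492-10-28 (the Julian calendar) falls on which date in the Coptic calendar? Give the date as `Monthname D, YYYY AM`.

The source date corresponds to 6 November 1492 in the proleptic Gregorian calendar (JDN 2266312).
That day falls on 1 Hathor 1209 AM in the Coptic calendar.

Hathor 1, 1209 AM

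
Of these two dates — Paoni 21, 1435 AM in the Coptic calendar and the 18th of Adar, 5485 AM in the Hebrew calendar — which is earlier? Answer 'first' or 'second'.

First date → JDN 2349088; second date → JDN 2351165.
JDN 2349088 < JDN 2351165, so the first date is earlier.

first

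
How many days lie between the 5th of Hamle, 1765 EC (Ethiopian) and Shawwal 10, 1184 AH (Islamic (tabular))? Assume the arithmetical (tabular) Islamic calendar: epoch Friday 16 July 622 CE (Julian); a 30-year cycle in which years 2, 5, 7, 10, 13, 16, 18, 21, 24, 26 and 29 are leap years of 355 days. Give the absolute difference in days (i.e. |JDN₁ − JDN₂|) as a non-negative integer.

First date → JDN 2368826; second date → JDN 2367931.
The interval is |2368826 − 2367931| = 895 days.

895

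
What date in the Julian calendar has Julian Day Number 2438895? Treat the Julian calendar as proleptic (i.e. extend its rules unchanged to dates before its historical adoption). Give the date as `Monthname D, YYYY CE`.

JDN 2438895 is 14 May 1965 in the Gregorian calendar.
In the Julian calendar that day is May 1, 1965 CE.

May 1, 1965 CE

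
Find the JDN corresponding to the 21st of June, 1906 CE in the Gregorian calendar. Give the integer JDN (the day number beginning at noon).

JDN 2451545 is 1 January 2000 CE (Gregorian); the target day is −34162 days from there, so JDN = 2417383.

2417383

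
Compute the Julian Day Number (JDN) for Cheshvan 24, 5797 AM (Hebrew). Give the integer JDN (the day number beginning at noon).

In the Gregorian calendar the same day is 14 November 2036.
JDN 2299161 is 15 October 1582 CE (Gregorian); the target day is +165851 days from there, so JDN = 2465012.

2465012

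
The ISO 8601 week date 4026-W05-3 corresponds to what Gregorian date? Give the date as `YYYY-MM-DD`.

ISO week 1 of 4026 is the week containing the first Thursday of 4026.
Week 5, day 3 (Wednesday) lands on 4026-01-28.

4026-01-28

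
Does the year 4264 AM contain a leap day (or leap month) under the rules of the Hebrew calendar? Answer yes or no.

yes

Hebrew year 4264 is year 8 of its 19-year Metonic cycle; leap years are at positions 3, 6, 8, 11, 14, 17, 19, so it is a leap year (13 months).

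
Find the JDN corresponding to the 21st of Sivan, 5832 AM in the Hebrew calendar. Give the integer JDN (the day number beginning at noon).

2478001

Equivalently 7 June 2072 (Gregorian).
JDN 2451545 is 1 January 2000 CE (Gregorian); the target day is +26456 days from there, so JDN = 2478001.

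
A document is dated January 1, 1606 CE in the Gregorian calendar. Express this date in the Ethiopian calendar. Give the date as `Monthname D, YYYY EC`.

Both dates share Julian Day Number 2307640; in the Ethiopian calendar that is 26 Tahsas 1598 EC.

Tahsas 26, 1598 EC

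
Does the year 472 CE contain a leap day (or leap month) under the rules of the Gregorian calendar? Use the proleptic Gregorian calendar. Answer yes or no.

472 is divisible by 4 and not by 100, so it is a leap year.

yes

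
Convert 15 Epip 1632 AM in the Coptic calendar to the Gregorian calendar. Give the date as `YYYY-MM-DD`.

1916-07-22

Both dates share Julian Day Number 2421067; in the Gregorian calendar that is 22 July 1916 CE.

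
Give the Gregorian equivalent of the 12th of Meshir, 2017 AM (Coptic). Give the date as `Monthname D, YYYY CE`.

February 22, 2301 CE

Julian Day Number of the source date = 2561535.
Converting JDN 2561535 to the Gregorian calendar gives 22 February 2301 CE.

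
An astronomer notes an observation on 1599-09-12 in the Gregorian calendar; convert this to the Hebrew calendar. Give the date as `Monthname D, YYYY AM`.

Elul 22, 5359 AM

Both dates share Julian Day Number 2305337; in the Hebrew calendar that is 22 Elul 5359 AM.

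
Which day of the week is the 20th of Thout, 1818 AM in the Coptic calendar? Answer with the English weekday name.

This is JDN 2488708 (1 October 2101 Gregorian).
2488708 ≡ 5 (mod 7); counting from Monday = 0 gives Saturday.

Saturday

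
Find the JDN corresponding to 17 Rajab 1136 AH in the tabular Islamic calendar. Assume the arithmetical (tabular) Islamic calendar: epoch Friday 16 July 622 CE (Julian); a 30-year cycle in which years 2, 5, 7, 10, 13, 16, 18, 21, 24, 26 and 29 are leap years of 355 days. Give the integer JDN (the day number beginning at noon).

In the Gregorian calendar the same day is 11 April 1724.
JDN 2299161 is 15 October 1582 CE (Gregorian); the target day is +51678 days from there, so JDN = 2350839.

2350839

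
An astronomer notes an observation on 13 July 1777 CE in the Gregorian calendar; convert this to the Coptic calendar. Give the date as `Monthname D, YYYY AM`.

Epip 8, 1493 AM

Julian Day Number of the source date = 2370290.
Converting JDN 2370290 to the Coptic calendar gives 8 Epip 1493 AM.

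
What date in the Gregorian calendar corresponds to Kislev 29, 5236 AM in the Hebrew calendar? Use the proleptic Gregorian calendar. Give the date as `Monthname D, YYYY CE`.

December 7, 1475 CE

Julian Day Number of the source date = 2260133.
Converting JDN 2260133 to the Gregorian calendar gives 7 December 1475 CE.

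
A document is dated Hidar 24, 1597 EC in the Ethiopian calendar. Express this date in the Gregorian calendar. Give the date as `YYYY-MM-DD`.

1604-11-30

Julian Day Number of the source date = 2307243.
Converting JDN 2307243 to the Gregorian calendar gives 30 November 1604 CE.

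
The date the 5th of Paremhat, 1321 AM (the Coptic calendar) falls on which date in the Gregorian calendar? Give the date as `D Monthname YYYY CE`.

11 March 1605 CE

Julian Day Number of the source date = 2307344.
Converting JDN 2307344 to the Gregorian calendar gives 11 March 1605 CE.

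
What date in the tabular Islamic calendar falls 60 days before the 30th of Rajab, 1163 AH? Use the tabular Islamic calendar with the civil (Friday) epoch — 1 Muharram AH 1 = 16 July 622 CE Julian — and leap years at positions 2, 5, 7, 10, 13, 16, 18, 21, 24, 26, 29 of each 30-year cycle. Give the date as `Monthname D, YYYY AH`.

Jumada al-Awwal 29, 1163 AH

The starting date is JDN 2360420; 2360420 − 60 = 2360360.
JDN 2360360 corresponds to Jumada al-Awwal 29, 1163 AH.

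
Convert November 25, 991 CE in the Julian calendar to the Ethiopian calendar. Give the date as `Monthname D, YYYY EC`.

Hidar 28, 984 EC

The source date corresponds to 30 November 991 in the proleptic Gregorian calendar (JDN 2083349).
That day falls on 28 Hidar 984 EC in the Ethiopian calendar.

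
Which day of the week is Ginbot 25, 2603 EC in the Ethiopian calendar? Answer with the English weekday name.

Friday

This is JDN 2674865 (7 June 2611 Gregorian).
Since JDN mod 7 = 4 (0 = Monday), the day is Friday.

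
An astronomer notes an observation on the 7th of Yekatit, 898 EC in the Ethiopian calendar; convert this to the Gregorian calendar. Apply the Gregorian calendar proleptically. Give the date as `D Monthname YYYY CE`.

Julian Day Number of the source date = 2052006.
Converting JDN 2052006 to the Gregorian calendar gives 6 February 906 CE.

6 February 906 CE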